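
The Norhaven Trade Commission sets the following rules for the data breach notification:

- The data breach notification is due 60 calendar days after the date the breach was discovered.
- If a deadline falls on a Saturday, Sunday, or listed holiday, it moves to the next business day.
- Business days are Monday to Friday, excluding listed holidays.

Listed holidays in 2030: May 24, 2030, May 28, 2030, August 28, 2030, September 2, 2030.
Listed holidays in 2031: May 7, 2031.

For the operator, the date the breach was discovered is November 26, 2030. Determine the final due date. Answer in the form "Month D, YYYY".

January 27, 2031

Trigger date November 26, 2030 + 60 calendar days = January 25, 2031.
Because January 25, 2031 is a Saturday, the deadline becomes January 27, 2031 (Monday).
The final due date is January 27, 2031.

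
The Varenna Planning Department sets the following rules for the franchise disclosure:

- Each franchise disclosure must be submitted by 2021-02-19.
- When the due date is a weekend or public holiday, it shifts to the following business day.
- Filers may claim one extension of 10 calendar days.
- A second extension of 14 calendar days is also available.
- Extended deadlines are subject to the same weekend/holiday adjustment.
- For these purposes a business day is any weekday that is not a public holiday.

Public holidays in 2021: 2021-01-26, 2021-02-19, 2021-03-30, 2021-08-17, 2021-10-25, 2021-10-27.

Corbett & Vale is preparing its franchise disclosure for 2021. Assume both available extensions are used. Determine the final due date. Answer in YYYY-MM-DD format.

The stated deadline is 2021-02-19.
2021-02-19 is a listed holiday; the next business day is 2021-02-22 (Monday).
Add the 10 calendar-day extension to 2021-02-22: 2021-03-04.
2021-03-04 falls on a Thursday, which is a business day, so no adjustment is needed.
Add the 14 calendar-day extension to 2021-03-04: 2021-03-18.
2021-03-18 is a Thursday and not a listed holiday, so it stands.
So the filing is due 2021-03-18.

2021-03-18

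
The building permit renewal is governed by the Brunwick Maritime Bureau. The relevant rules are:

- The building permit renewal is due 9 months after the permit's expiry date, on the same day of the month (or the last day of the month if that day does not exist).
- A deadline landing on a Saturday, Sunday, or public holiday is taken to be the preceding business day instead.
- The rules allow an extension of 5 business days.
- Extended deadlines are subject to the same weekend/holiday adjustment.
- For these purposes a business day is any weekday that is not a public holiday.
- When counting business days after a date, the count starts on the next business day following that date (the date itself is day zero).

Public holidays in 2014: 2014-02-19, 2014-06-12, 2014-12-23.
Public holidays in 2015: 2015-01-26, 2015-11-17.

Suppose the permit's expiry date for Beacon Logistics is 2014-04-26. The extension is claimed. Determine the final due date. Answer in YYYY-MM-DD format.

9 months from 2014-04-26 is 2015-01-26.
2015-01-26 is a listed holiday, so it moves to the preceding business day, 2015-01-23 (Friday).
Counting 5 further business days from 2015-01-23 reaches 2015-02-02.
2015-02-02 (Monday) is already a business day.
Deadline: 2015-02-02.

2015-02-02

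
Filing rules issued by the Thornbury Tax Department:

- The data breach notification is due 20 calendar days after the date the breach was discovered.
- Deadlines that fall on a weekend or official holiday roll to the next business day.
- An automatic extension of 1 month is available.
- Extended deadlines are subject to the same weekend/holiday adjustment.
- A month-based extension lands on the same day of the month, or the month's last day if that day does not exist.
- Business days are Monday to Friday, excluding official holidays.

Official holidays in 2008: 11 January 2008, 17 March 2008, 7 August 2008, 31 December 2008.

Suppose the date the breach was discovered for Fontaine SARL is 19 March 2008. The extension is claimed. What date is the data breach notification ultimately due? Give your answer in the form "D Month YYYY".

8 May 2008

20 calendar days after 19 March 2008 is 8 April 2008.
8 April 2008 falls on a Tuesday, which is a business day, so no adjustment is needed.
Applying the 1 month extension: 1 month after 8 April 2008 is 8 May 2008.
Since 8 May 2008 is a Thursday and not a holiday, the date is unchanged.
So the filing is due 8 May 2008.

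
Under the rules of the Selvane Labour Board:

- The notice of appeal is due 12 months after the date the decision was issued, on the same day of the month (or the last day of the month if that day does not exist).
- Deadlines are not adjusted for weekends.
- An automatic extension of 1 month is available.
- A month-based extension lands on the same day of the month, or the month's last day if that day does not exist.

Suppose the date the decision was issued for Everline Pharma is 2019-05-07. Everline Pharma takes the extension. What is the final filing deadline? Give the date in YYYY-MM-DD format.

2020-06-07

12 months from 2019-05-07 is 2020-05-07.
2020-05-07 falls on a Thursday. The rules make no weekend/holiday allowance, so it remains 2020-05-07.
Add 1 month to 2020-05-07: 2020-06-07.
No adjustment is made for weekends or holidays, so 2020-06-07 stands.
The final due date is 2020-06-07.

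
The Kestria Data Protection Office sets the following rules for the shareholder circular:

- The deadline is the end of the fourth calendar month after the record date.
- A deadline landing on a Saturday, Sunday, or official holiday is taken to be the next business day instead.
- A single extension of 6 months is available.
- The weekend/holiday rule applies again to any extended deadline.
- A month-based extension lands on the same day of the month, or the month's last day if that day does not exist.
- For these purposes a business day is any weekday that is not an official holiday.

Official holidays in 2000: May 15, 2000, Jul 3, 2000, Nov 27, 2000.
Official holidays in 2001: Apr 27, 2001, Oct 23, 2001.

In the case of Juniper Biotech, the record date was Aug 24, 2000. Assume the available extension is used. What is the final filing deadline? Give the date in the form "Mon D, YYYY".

Jul 2, 2001

4 months after Aug 24, 2000 is December 2000; that month ends on Dec 31, 2000.
Because Dec 31, 2000 is a Sunday, the deadline becomes Jan 1, 2001 (Monday).
Applying the 6 months extension: 6 months after Jan 1, 2001 is Jul 1, 2001.
Because Jul 1, 2001 is a Sunday, the deadline becomes Jul 2, 2001 (Monday).
Deadline: Jul 2, 2001.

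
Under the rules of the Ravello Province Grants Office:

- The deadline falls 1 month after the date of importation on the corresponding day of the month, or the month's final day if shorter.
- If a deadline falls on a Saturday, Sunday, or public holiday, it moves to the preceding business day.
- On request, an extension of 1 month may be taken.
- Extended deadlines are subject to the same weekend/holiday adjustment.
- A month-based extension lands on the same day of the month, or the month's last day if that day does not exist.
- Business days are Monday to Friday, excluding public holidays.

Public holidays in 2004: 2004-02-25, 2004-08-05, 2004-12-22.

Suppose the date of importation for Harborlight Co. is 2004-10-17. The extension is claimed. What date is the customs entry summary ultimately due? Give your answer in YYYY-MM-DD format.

1 month after 2004-10-17, on the same day of the month, is 2004-11-17.
Since 2004-11-17 is a Wednesday and not a holiday, the date is unchanged.
The 1 month extension carries 2004-11-17 to 2004-12-17.
2004-12-17 (Friday) is already a business day.
Deadline: 2004-12-17.

2004-12-17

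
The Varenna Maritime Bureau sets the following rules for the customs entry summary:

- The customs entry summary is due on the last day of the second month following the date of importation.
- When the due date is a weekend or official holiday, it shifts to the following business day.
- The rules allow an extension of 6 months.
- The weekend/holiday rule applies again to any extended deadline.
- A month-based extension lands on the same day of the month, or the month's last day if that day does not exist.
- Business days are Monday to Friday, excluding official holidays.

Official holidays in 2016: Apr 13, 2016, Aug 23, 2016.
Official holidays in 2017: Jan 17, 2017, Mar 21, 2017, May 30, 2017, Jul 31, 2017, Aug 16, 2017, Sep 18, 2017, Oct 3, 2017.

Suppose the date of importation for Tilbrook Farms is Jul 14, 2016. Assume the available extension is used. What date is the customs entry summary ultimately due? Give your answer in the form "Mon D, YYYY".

Mar 30, 2017

The second month after Jul 14, 2016 is September 2016, whose last day is Sep 30, 2016.
Sep 30, 2016 (Friday) is already a business day.
Applying the 6 months extension: 6 months after Sep 30, 2016 is Mar 30, 2017.
Mar 30, 2017 is a Thursday and not a listed holiday, so it stands.
The final due date is Mar 30, 2017.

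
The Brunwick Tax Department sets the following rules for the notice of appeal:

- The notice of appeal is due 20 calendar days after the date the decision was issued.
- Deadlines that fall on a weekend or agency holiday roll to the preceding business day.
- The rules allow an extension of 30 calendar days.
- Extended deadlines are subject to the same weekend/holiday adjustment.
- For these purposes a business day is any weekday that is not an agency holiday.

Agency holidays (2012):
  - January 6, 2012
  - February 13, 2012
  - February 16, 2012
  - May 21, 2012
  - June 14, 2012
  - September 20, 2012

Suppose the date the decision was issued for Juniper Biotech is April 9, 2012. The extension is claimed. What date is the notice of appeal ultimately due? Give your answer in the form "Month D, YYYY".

May 25, 2012

Adding 20 calendar days to April 9, 2012 gives April 29, 2012.
April 29, 2012 is a Sunday; the preceding business day is April 27, 2012 (Friday).
The 30-calendar-day extension moves the deadline from April 27, 2012 to May 27, 2012.
May 27, 2012 is a Sunday; the preceding business day is May 25, 2012 (Friday).
Final deadline: May 25, 2012.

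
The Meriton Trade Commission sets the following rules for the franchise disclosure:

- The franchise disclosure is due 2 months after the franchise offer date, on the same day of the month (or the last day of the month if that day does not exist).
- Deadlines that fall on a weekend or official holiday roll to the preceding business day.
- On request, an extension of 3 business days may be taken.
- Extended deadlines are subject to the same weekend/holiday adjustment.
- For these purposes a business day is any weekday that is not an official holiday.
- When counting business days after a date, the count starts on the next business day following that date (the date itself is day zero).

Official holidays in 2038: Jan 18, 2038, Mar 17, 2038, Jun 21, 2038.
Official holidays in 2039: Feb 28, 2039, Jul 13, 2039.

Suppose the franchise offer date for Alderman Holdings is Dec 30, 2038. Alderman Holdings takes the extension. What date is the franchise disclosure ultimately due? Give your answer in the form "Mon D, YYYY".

Mar 3, 2039

2 months after Dec 30, 2038, on the same day of the month, is Feb 28, 2039 (day 30 does not exist in February, so the month's last day is used).
Feb 28, 2039 is a listed holiday, so it moves to the preceding business day, Feb 25, 2039 (Friday).
The 3-business-day extension runs from Feb 25, 2039 to Mar 3, 2039.
Mar 3, 2039 is a Thursday and not a listed holiday, so it stands.
The final due date is Mar 3, 2039.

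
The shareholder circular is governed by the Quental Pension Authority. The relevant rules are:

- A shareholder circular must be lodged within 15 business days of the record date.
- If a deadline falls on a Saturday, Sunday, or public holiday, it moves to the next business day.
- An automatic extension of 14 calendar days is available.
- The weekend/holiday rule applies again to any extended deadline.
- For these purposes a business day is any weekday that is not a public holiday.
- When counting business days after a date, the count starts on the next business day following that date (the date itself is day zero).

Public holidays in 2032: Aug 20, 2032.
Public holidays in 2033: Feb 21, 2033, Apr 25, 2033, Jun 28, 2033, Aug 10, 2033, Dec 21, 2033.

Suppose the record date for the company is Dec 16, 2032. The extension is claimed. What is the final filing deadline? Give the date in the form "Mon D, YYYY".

Jan 20, 2033

15 business days after Dec 16, 2032, excluding weekends and holidays, is Jan 6, 2033.
Jan 6, 2033 is a Thursday and not a listed holiday, so it stands.
The 14-calendar-day extension moves the deadline from Jan 6, 2033 to Jan 20, 2033.
Since Jan 20, 2033 is a Thursday and not a holiday, the date is unchanged.
Deadline: Jan 20, 2033.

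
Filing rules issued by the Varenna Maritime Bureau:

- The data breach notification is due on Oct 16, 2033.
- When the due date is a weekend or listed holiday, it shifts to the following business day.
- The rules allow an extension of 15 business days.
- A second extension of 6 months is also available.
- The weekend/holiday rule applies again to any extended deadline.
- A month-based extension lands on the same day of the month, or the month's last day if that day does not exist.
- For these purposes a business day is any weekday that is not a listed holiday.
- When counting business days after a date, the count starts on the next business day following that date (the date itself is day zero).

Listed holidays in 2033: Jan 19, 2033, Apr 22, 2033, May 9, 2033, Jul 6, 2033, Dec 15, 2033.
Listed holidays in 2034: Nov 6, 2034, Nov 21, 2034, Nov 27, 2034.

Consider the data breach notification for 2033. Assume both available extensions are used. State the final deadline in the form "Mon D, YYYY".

Start from the fixed due date, Oct 16, 2033.
Oct 16, 2033 is a Sunday; the next business day is Oct 17, 2033 (Monday).
The 15-business-day extension runs from Oct 17, 2033 to Nov 7, 2033.
Nov 7, 2033 (Monday) is already a business day.
Applying the 6 months extension: 6 months after Nov 7, 2033 is May 7, 2034.
May 7, 2034 is a Sunday, so it moves to the next business day, May 8, 2034 (Monday).
Deadline: May 8, 2034.

May 8, 2034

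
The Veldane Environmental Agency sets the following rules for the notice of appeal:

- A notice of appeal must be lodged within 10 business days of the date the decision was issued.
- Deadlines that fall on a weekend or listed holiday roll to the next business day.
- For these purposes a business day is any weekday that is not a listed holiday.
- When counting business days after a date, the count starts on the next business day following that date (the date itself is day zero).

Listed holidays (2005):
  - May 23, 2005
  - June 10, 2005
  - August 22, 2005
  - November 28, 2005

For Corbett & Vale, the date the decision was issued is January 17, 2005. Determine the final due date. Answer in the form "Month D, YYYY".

January 31, 2005

Counting 10 business days after January 17, 2005 (skipping weekends and listed holidays) reaches January 31, 2005.
Since January 31, 2005 is a Monday and not a holiday, the date is unchanged.
Deadline: January 31, 2005.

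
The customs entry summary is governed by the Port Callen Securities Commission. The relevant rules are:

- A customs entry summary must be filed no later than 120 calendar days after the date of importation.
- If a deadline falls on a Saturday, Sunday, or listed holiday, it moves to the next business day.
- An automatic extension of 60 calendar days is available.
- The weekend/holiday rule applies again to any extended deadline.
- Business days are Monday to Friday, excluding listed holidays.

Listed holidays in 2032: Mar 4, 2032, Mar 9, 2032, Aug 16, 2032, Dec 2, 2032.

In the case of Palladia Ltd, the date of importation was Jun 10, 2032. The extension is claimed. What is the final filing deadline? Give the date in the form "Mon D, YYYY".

Dec 7, 2032

From Jun 10, 2032, 120 calendar days later is Oct 8, 2032.
Oct 8, 2032 falls on a Friday, which is a business day, so no adjustment is needed.
With the 60-day extension, Oct 8, 2032 becomes Dec 7, 2032.
Dec 7, 2032 (Tuesday) is already a business day.
Deadline: Dec 7, 2032.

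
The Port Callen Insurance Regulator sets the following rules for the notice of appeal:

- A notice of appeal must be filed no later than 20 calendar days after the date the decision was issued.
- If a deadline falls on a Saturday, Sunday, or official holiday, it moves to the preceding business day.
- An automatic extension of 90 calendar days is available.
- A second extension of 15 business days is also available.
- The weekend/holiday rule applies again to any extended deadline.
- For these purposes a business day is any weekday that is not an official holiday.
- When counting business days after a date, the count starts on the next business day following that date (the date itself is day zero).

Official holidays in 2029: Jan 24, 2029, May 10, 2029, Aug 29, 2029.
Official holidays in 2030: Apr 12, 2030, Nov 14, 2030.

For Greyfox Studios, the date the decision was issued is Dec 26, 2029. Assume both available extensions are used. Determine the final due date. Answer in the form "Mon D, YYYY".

May 6, 2030

Trigger date Dec 26, 2029 + 20 calendar days = Jan 15, 2030.
Jan 15, 2030 falls on a Tuesday, which is a business day, so no adjustment is needed.
With the 90-day extension, Jan 15, 2030 becomes Apr 15, 2030.
Apr 15, 2030 (Monday) is already a business day.
Counting 15 further business days from Apr 15, 2030 reaches May 6, 2030.
Since May 6, 2030 is a Monday and not a holiday, the date is unchanged.
Final deadline: May 6, 2030.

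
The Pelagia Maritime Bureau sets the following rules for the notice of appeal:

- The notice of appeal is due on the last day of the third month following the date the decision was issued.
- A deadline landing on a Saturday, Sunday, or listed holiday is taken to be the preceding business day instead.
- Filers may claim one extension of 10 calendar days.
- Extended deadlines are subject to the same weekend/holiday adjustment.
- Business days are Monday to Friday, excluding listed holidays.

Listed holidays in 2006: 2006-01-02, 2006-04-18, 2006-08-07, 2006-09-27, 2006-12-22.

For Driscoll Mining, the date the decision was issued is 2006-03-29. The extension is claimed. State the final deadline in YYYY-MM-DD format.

3 months after 2006-03-29 is June 2006; that month ends on 2006-06-30.
Since 2006-06-30 is a Friday and not a holiday, the date is unchanged.
Applying the 10-calendar-day extension: 2006-06-30 + 10 days = 2006-07-10.
Since 2006-07-10 is a Monday and not a holiday, the date is unchanged.
The final due date is 2006-07-10.

2006-07-10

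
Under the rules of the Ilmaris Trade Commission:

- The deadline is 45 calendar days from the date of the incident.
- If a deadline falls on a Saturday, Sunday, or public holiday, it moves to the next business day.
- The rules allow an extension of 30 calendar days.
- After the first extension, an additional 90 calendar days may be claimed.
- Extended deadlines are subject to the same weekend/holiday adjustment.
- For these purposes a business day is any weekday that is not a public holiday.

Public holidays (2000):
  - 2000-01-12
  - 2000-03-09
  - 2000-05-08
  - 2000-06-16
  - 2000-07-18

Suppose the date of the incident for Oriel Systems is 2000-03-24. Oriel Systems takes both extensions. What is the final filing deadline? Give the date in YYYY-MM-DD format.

2000-09-06

45 calendar days after 2000-03-24 is 2000-05-08.
Because 2000-05-08 is a listed holiday, the deadline becomes 2000-05-09 (Tuesday).
With the 30-day extension, 2000-05-09 becomes 2000-06-08.
2000-06-08 falls on a Thursday, which is a business day, so no adjustment is needed.
With the 90-day extension, 2000-06-08 becomes 2000-09-06.
2000-09-06 (Wednesday) is already a business day.
The final due date is 2000-09-06.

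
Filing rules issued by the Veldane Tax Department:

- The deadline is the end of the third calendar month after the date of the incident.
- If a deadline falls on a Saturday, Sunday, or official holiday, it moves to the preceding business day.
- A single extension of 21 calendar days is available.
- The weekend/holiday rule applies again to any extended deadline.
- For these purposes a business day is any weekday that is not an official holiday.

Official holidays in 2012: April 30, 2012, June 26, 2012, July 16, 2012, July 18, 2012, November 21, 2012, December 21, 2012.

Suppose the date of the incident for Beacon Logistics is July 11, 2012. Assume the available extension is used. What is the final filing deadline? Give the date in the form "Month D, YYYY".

The third month after July 11, 2012 is October 2012, whose last day is October 31, 2012.
October 31, 2012 falls on a Wednesday, which is a business day, so no adjustment is needed.
With the 21-day extension, October 31, 2012 becomes November 21, 2012.
Because November 21, 2012 is a listed holiday, the deadline becomes November 20, 2012 (Tuesday).
Final deadline: November 20, 2012.

November 20, 2012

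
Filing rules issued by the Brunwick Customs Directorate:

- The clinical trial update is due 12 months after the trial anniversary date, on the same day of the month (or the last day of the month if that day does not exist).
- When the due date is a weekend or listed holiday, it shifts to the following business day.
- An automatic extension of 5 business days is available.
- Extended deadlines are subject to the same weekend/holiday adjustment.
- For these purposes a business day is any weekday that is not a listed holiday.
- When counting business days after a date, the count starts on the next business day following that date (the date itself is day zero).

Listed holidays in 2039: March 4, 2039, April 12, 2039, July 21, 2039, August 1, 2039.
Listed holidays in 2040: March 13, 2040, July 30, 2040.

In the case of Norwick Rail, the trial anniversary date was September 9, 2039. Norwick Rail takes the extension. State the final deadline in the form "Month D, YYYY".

Moving 12 months forward from September 9, 2039 on the corresponding day gives September 9, 2040.
Because September 9, 2040 is a Sunday, the deadline becomes September 10, 2040 (Monday).
The 5-business-day extension runs from September 10, 2040 to September 17, 2040.
September 17, 2040 falls on a Monday, which is a business day, so no adjustment is needed.
The final due date is September 17, 2040.

September 17, 2040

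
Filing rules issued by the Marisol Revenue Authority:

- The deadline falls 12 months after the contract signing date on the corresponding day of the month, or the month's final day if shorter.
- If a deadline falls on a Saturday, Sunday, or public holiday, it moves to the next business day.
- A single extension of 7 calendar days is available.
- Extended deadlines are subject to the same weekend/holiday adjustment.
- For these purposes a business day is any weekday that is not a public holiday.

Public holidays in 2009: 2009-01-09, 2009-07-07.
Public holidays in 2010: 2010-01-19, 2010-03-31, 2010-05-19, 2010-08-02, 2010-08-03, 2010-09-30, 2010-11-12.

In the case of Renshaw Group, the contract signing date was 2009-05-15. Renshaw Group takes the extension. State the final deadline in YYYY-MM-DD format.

Moving 12 months forward from 2009-05-15 on the corresponding day gives 2010-05-15.
Because 2010-05-15 is a Saturday, the deadline becomes 2010-05-17 (Monday).
The 7-calendar-day extension moves the deadline from 2010-05-17 to 2010-05-24.
2010-05-24 falls on a Monday, which is a business day, so no adjustment is needed.
So the filing is due 2010-05-24.

2010-05-24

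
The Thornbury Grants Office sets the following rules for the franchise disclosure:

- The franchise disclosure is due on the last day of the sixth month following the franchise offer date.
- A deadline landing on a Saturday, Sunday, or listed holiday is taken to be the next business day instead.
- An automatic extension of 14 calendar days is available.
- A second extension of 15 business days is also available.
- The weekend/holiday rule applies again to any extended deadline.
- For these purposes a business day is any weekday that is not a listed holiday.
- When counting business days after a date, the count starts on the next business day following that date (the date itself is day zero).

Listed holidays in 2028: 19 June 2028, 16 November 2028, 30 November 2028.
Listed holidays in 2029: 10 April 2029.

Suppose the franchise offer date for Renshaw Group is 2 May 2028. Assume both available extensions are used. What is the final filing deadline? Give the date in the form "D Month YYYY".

5 January 2029

The sixth month after 2 May 2028 is November 2028, whose last day is 30 November 2028.
30 November 2028 is a listed holiday, so it moves to the next business day, 1 December 2028 (Friday).
Add the 14 calendar-day extension to 1 December 2028: 15 December 2028.
Since 15 December 2028 is a Friday and not a holiday, the date is unchanged.
Applying the 15-business-day extension: 15 business days after 15 December 2028 is 5 January 2029.
5 January 2029 falls on a Friday, which is a business day, so no adjustment is needed.
The final due date is 5 January 2029.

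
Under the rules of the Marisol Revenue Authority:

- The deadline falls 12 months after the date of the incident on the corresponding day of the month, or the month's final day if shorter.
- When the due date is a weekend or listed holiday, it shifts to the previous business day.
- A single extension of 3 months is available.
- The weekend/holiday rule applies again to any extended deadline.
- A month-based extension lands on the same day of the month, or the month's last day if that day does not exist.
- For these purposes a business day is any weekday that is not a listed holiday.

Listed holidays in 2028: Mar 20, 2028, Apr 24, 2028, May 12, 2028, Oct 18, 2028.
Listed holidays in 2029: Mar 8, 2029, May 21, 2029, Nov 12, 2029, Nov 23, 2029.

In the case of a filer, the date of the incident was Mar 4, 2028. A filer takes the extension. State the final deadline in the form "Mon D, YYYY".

12 months from Mar 4, 2028 is Mar 4, 2029.
Because Mar 4, 2029 is a Sunday, the deadline becomes Mar 2, 2029 (Friday).
Applying the 3 months extension: 3 months after Mar 2, 2029 is Jun 2, 2029.
Jun 2, 2029 is a Saturday; the preceding business day is Jun 1, 2029 (Friday).
Final deadline: Jun 1, 2029.

Jun 1, 2029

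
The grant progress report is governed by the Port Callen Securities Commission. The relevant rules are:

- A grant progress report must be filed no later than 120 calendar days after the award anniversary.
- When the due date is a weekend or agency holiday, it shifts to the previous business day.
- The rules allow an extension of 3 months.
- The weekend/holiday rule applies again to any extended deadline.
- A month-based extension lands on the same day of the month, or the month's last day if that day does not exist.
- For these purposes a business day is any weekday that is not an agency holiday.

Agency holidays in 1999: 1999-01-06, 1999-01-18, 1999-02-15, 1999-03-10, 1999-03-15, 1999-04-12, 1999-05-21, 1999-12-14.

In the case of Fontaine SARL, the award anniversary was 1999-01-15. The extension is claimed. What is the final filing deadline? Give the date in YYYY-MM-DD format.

From 1999-01-15, 120 calendar days later is 1999-05-15.
Because 1999-05-15 is a Saturday, the deadline becomes 1999-05-14 (Friday).
The 3 months extension carries 1999-05-14 to 1999-08-14.
1999-08-14 is a Saturday; the preceding business day is 1999-08-13 (Friday).
Final deadline: 1999-08-13.

1999-08-13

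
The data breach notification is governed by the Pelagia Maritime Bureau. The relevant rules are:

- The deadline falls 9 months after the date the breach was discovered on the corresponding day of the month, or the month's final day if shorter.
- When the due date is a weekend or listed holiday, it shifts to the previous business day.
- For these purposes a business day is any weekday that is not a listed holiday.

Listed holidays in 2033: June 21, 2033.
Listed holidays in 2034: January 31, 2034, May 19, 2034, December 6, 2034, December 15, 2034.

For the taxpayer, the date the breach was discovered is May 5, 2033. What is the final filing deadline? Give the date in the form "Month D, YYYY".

9 months from May 5, 2033 is February 5, 2034.
February 5, 2034 falls on a Sunday. Rolling to the preceding business day gives February 3, 2034, a Friday.
The final due date is February 3, 2034.

February 3, 2034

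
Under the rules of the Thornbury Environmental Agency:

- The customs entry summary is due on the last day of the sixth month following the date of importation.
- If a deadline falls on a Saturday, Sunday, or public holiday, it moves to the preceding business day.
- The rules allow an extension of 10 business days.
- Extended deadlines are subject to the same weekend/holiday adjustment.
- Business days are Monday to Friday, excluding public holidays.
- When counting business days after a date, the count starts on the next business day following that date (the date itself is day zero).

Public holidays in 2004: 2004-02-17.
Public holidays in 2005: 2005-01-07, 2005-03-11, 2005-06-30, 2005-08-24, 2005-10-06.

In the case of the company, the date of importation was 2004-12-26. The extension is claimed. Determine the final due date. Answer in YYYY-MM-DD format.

6 months after 2004-12-26 is June 2005; that month ends on 2005-06-30.
2005-06-30 falls on a listed holiday. Rolling to the preceding business day gives 2005-06-29, a Wednesday.
The 10-business-day extension runs from 2005-06-29 to 2005-07-14.
2005-07-14 is a Thursday and not a listed holiday, so it stands.
So the filing is due 2005-07-14.

2005-07-14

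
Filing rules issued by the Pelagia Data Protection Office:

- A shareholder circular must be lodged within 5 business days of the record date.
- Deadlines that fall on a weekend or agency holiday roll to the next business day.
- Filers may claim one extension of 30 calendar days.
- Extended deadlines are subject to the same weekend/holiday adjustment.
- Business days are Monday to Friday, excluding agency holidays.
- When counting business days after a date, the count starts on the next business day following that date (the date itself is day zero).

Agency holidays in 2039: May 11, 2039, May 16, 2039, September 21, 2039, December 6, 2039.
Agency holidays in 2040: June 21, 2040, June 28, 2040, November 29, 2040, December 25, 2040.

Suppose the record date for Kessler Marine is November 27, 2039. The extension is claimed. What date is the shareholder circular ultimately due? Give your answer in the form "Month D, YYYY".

Counting 5 business days after November 27, 2039 (skipping weekends and listed holidays) reaches December 2, 2039.
Since December 2, 2039 is a Friday and not a holiday, the date is unchanged.
Add the 30 calendar-day extension to December 2, 2039: January 1, 2040.
January 1, 2040 is a Sunday, so it moves to the next business day, January 2, 2040 (Monday).
So the filing is due January 2, 2040.

January 2, 2040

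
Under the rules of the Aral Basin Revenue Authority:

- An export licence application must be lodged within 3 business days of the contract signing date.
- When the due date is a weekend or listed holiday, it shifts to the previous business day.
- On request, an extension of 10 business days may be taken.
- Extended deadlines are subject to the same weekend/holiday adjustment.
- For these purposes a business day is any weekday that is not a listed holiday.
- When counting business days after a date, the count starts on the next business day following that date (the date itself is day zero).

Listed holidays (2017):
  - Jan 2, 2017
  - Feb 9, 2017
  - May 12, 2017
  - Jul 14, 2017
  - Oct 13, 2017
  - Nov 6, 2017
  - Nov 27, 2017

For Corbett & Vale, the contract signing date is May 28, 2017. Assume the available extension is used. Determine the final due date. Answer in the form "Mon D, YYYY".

Jun 14, 2017

Counting 3 business days after May 28, 2017 (skipping weekends and listed holidays) reaches May 31, 2017.
May 31, 2017 (Wednesday) is already a business day.
Counting 10 further business days from May 31, 2017 reaches Jun 14, 2017.
Jun 14, 2017 falls on a Wednesday, which is a business day, so no adjustment is needed.
Deadline: Jun 14, 2017.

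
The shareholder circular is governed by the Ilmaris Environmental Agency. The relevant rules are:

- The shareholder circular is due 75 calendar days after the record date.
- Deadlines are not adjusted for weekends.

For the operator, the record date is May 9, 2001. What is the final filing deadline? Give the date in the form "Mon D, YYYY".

Jul 23, 2001

Adding 75 calendar days to May 9, 2001 gives Jul 23, 2001.
No adjustment is made for weekends or holidays, so Jul 23, 2001 stands.
Deadline: Jul 23, 2001.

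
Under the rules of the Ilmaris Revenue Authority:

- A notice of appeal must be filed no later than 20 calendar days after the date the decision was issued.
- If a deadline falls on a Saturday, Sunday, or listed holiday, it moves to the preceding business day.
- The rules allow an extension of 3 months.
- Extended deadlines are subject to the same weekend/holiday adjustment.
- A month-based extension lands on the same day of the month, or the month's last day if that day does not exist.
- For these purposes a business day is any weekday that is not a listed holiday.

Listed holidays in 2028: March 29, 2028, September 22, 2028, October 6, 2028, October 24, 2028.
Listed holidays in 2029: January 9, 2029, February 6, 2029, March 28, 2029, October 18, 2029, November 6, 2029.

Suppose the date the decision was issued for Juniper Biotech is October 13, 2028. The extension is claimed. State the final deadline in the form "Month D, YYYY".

February 2, 2029

20 calendar days after October 13, 2028 is November 2, 2028.
November 2, 2028 is a Thursday and not a listed holiday, so it stands.
The 3 months extension carries November 2, 2028 to February 2, 2029.
February 2, 2029 falls on a Friday, which is a business day, so no adjustment is needed.
The final due date is February 2, 2029.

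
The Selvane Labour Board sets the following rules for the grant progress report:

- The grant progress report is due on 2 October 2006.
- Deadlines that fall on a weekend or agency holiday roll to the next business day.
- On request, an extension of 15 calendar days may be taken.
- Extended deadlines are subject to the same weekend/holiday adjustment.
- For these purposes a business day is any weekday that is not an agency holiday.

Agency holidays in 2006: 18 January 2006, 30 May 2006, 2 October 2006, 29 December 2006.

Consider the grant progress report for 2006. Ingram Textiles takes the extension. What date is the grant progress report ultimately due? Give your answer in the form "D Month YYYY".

Start from the fixed due date, 2 October 2006.
Because 2 October 2006 is a listed holiday, the deadline becomes 3 October 2006 (Tuesday).
Applying the 15-calendar-day extension: 3 October 2006 + 15 days = 18 October 2006.
18 October 2006 is a Wednesday and not a listed holiday, so it stands.
Final deadline: 18 October 2006.

18 October 2006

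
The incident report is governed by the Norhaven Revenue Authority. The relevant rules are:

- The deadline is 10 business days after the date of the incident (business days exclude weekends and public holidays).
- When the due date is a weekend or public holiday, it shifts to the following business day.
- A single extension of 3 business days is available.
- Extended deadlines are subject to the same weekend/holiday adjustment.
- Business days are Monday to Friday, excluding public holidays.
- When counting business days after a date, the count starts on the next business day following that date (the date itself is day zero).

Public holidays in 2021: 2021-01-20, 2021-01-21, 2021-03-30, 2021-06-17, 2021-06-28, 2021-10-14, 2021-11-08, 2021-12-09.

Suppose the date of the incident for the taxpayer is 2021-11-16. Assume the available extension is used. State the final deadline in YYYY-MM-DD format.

Counting 10 business days after 2021-11-16 (skipping weekends and listed holidays) reaches 2021-11-30.
Since 2021-11-30 is a Tuesday and not a holiday, the date is unchanged.
Applying the 3-business-day extension: 3 business days after 2021-11-30 is 2021-12-03.
2021-12-03 falls on a Friday, which is a business day, so no adjustment is needed.
So the filing is due 2021-12-03.

2021-12-03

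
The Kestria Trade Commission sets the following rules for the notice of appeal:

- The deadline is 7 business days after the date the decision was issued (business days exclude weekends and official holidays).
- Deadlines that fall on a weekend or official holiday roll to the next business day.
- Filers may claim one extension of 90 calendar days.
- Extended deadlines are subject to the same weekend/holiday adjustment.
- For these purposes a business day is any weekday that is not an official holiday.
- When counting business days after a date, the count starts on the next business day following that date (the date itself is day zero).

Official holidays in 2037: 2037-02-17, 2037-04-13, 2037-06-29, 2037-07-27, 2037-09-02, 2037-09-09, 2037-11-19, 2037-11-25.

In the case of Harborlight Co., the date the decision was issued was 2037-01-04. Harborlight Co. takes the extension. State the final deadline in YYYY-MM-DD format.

2037-04-14

7 business days after 2037-01-04, excluding weekends and holidays, is 2037-01-13.
2037-01-13 is a Tuesday and not a listed holiday, so it stands.
With the 90-day extension, 2037-01-13 becomes 2037-04-13.
2037-04-13 is a listed holiday; the next business day is 2037-04-14 (Tuesday).
So the filing is due 2037-04-14.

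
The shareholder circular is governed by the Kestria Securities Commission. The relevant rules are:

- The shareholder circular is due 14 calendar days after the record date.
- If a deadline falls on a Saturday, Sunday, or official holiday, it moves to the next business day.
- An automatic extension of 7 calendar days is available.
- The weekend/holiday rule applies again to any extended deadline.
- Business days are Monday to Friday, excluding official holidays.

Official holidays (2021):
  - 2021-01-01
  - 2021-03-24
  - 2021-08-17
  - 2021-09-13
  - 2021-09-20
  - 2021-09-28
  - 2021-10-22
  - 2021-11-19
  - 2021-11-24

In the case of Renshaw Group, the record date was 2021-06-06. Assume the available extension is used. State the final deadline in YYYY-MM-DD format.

2021-06-28

14 calendar days after 2021-06-06 is 2021-06-20.
2021-06-20 is a Sunday, so it moves to the next business day, 2021-06-21 (Monday).
Applying the 7-calendar-day extension: 2021-06-21 + 7 days = 2021-06-28.
2021-06-28 (Monday) is already a business day.
Deadline: 2021-06-28.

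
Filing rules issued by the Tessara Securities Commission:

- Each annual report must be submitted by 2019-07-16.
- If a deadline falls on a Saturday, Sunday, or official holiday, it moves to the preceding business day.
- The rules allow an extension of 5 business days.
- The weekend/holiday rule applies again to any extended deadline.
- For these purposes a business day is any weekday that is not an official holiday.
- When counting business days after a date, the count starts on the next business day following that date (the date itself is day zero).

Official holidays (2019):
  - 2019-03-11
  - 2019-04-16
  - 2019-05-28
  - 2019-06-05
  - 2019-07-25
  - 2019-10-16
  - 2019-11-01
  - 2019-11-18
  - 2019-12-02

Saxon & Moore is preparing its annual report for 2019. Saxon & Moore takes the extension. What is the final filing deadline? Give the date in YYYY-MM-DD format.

2019-07-23

The stated deadline is 2019-07-16.
2019-07-16 falls on a Tuesday, which is a business day, so no adjustment is needed.
Counting 5 further business days from 2019-07-16 reaches 2019-07-23.
2019-07-23 is a Tuesday and not a listed holiday, so it stands.
The final due date is 2019-07-23.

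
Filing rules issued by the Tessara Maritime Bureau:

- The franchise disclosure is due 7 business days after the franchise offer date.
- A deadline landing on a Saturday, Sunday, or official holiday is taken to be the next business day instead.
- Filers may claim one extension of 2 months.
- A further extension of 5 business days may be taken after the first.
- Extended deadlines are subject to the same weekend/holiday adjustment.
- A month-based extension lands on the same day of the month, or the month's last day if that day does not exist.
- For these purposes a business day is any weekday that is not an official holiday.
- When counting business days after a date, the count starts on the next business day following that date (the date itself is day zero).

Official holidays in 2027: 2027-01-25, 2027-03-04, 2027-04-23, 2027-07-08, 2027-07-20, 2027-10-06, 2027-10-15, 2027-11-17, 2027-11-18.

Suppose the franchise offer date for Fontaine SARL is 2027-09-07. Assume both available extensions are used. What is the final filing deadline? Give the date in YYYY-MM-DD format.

2027-11-25

7 business days after 2027-09-07, excluding weekends and holidays, is 2027-09-16.
2027-09-16 (Thursday) is already a business day.
Add 2 months to 2027-09-16: 2027-11-16.
2027-11-16 falls on a Tuesday, which is a business day, so no adjustment is needed.
Counting 5 further business days from 2027-11-16 reaches 2027-11-25.
Since 2027-11-25 is a Thursday and not a holiday, the date is unchanged.
So the filing is due 2027-11-25.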